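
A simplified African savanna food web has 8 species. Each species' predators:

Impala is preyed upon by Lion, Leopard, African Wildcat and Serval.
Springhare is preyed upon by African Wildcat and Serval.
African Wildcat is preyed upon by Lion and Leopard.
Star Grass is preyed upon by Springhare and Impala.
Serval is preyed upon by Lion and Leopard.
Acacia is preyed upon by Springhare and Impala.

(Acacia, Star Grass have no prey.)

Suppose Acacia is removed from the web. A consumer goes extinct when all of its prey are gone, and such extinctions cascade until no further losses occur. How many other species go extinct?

0

Remove Acacia.
Every predator of it retains at least one other prey: Impala still has Star Grass; Springhare still has Star Grass.
No consumer loses all prey, so no secondary extinctions occur.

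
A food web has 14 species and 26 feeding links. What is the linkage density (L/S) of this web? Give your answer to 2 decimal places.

L/S = 1.86

There are L = 26 links among S = 14 species.
L/S = 26/14 = 1.8571 ≈ 1.86.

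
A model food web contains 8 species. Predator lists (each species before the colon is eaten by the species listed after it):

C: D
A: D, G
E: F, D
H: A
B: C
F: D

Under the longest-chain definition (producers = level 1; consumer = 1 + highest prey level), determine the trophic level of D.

B is a producer → level 1.
C eats B → level 2.
D eats C (level 2); other prey at levels: E 1, A 2, F 2 → level 3.

Trophic level 3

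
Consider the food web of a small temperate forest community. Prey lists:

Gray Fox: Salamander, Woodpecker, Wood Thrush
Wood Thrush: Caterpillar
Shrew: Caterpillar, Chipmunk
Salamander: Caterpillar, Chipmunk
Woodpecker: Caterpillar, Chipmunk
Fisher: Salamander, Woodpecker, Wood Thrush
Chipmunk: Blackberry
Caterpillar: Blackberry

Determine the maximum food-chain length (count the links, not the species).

3 links

One longest chain: Blackberry → Caterpillar → Salamander → Fisher.
It has 4 species and 3 links.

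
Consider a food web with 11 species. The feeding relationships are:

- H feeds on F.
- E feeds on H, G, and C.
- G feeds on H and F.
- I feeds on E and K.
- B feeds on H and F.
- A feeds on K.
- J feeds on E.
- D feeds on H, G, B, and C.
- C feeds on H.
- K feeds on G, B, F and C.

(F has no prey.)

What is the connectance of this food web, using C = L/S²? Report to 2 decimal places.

The web has S = 11 species and L = 21 feeding links.
C = L / S² = 21 / 121 = 0.1736 ≈ 0.17.

C = 0.17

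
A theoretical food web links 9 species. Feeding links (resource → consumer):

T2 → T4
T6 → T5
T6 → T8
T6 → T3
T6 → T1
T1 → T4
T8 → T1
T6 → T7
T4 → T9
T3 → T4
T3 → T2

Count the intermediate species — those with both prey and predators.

Intermediate species (has both prey and predators): T8, T3, T2, T1, T4.
Count: 5.

5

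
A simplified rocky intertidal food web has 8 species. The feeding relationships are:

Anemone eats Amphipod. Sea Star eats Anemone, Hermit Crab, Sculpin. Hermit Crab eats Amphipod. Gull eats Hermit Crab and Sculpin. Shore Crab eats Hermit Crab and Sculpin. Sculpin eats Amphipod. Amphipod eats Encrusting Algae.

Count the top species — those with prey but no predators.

Top species (has prey, but nothing eats it): Shore Crab, Sea Star, Gull.
Count: 3.

3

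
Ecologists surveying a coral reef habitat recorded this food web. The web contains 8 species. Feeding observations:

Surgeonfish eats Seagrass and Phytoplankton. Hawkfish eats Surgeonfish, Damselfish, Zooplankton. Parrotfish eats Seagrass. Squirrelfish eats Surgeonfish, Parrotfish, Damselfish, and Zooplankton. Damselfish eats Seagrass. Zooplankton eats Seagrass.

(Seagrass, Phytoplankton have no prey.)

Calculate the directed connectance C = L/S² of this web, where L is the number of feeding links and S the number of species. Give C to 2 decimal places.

C = 0.19

The web has S = 8 species and L = 12 feeding links.
C = L / S² = 12 / 64 = 0.1875 ≈ 0.19.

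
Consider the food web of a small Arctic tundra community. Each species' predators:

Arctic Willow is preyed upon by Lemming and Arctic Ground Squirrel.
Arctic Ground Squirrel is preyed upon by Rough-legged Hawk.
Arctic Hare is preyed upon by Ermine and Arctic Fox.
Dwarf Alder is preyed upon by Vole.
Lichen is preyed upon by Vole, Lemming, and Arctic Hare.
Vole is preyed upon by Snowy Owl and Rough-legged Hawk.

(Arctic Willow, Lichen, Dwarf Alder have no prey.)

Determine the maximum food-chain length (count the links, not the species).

2 links

One longest chain: Lichen → Arctic Hare → Ermine.
It has 3 species and 2 links.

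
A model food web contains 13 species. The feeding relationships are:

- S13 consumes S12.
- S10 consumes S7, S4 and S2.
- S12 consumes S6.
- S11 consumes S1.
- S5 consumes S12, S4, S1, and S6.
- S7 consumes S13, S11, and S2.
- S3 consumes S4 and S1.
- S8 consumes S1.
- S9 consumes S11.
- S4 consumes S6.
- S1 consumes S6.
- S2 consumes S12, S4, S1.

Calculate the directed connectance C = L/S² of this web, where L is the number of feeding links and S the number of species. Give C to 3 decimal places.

The web has S = 13 species and L = 22 feeding links.
C = L / S² = 22 / 169 = 0.1302 ≈ 0.130.

C = 0.130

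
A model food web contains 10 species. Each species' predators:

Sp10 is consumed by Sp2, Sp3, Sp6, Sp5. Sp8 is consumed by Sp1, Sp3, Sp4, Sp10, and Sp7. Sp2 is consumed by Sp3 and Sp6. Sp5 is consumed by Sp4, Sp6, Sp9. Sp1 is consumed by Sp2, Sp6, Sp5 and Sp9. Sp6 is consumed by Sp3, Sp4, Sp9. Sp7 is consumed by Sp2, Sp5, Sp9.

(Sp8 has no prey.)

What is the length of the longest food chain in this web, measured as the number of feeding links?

One longest chain: Sp8 → Sp7 → Sp5 → Sp6 → Sp3.
It has 5 species and 4 links.

4 links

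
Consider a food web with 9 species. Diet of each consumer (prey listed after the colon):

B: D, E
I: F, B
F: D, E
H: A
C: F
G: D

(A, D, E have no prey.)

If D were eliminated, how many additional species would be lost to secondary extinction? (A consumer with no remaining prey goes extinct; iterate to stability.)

1

Remove D.
Round 1: G (all prey gone) → extinct.
No further losses. Total secondary extinctions: 1.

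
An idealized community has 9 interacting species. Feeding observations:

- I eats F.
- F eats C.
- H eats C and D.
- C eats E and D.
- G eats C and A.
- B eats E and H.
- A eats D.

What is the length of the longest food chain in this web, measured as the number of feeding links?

One longest chain: D → C → H → B.
It has 4 species and 3 links.

3 links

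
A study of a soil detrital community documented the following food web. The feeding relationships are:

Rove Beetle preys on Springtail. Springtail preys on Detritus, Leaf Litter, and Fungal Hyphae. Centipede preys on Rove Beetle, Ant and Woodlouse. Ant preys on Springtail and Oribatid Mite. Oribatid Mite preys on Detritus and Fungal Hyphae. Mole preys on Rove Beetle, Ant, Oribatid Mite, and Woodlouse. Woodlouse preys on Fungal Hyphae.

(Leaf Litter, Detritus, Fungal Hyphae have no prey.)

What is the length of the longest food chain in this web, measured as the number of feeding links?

3 links

One longest chain: Detritus → Oribatid Mite → Ant → Mole.
It has 4 species and 3 links.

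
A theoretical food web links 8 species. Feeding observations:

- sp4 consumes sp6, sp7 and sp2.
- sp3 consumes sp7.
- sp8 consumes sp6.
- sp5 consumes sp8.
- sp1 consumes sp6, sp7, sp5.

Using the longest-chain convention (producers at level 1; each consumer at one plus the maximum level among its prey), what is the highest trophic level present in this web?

Producers (level 1): sp6, sp2, sp7.
sp6 → sp8 → sp5 → sp1 gives sp1 level 4.
No species has a prey at level 4, so no species reaches level 5.

4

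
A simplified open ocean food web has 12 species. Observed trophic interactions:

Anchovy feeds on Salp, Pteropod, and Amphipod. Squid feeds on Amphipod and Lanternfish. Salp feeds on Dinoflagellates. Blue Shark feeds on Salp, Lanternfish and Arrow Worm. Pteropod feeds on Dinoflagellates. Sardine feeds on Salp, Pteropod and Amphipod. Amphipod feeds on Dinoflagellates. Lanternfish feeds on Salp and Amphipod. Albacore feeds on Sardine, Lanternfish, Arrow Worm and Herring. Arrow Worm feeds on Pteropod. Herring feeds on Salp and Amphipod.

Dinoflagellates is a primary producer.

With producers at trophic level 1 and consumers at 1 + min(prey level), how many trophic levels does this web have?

4

Producers (level 1): Dinoflagellates.
Following each consumer down to its lowest-level prey: Dinoflagellates → Pteropod → Arrow Worm → Albacore (levels 1 through 4).
All prey of Albacore (Arrow Worm 3, Lanternfish 3, Sardine 3, Herring 3) are at level 3 or above, so Albacore is at level 1 + 3 = 4.
Every consumer has at least one prey at level 3 or below, so none exceeds level 4.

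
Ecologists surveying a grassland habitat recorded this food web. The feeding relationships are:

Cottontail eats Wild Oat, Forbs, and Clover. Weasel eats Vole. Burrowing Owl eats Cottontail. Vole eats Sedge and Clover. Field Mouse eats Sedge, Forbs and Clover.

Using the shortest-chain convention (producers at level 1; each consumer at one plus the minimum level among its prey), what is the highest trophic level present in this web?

3

Producers (level 1): Forbs, Sedge, Wild Oat, Clover.
Following each consumer down to its lowest-level prey: Sedge → Vole → Weasel (levels 1 through 3).
All prey of Weasel (Vole 2) are at level 2 or above, so Weasel is at level 1 + 2 = 3.
Every consumer has at least one prey at level 2 or below, so none exceeds level 3.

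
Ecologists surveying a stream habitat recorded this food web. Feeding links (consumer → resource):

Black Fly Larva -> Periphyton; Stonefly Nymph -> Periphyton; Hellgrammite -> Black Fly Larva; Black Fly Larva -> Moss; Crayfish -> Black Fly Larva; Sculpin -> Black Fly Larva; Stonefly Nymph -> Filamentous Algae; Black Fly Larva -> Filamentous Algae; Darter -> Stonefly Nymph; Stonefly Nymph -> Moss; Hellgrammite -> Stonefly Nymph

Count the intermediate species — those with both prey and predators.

2

Intermediate species (has both prey and predators): Black Fly Larva, Stonefly Nymph.
Count: 2.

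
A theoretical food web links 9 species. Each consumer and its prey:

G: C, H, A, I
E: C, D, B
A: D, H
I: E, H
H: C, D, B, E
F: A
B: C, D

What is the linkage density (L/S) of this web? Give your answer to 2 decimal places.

There are L = 18 links among S = 9 species.
L/S = 18/9 = 2.0000 ≈ 2.00.

L/S = 2.00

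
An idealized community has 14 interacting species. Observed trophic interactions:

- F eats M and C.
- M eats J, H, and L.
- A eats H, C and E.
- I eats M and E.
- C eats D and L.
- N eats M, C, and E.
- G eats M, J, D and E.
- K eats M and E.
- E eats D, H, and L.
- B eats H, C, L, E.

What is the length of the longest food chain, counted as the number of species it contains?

One longest chain: L → M → G.
It has 3 species and 2 links.

3 species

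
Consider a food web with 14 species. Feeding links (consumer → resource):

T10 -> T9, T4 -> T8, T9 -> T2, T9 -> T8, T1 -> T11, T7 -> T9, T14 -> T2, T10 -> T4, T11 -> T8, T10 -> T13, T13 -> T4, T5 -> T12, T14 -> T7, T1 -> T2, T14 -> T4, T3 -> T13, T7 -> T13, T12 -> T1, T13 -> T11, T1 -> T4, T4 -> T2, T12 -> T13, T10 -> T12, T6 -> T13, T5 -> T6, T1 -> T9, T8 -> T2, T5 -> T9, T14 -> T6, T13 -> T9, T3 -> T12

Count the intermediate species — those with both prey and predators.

Intermediate species (has both prey and predators): T8, T4, T9, T11, T13, T1, T6, T12, T7.
Count: 9.

9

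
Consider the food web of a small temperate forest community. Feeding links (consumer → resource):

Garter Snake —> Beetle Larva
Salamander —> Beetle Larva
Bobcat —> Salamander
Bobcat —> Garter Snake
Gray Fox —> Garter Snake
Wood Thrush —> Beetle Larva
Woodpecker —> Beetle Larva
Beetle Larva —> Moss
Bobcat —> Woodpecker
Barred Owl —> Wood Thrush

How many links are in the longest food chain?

One longest chain: Moss → Beetle Larva → Wood Thrush → Barred Owl.
It has 4 species and 3 links.

3 links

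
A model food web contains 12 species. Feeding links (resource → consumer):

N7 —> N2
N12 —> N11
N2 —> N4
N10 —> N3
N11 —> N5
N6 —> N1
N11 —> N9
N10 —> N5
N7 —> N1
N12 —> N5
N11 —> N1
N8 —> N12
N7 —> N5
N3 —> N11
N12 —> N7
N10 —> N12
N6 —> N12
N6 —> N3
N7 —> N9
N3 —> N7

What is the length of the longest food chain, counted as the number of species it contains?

One longest chain: N6 → N3 → N7 → N2 → N4.
It has 5 species and 4 links.

5 species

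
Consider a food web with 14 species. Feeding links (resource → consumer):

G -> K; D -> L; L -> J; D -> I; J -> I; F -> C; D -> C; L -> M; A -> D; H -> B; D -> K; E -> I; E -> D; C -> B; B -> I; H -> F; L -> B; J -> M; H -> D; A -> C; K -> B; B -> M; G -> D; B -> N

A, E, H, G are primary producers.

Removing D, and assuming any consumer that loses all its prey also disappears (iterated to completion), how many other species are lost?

Remove D.
Round 1: L (all prey gone) → extinct.
Round 2: J (all prey gone) → extinct.
No further losses. Total secondary extinctions: 2.

2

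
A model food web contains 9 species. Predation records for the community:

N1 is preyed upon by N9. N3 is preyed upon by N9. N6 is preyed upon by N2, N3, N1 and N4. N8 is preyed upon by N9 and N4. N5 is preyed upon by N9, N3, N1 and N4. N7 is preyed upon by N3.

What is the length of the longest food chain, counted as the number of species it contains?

One longest chain: N5 → N3 → N9.
It has 3 species and 2 links.

3 species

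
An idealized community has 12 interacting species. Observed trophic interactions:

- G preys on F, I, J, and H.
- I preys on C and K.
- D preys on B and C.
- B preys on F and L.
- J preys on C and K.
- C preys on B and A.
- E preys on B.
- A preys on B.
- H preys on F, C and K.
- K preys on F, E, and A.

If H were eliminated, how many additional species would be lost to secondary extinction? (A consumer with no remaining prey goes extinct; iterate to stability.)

Remove H.
Every predator of it retains at least one other prey: G still has F, I, J.
No consumer loses all prey, so no secondary extinctions occur.

0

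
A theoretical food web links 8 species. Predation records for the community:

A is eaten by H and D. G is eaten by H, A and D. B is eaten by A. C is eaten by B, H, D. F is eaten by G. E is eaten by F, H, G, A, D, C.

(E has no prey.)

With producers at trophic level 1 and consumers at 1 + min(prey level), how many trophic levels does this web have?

Producers (level 1): E.
Following each consumer down to its lowest-level prey: E → C → B (levels 1 through 3).
All prey of B (C 2) are at level 2 or above, so B is at level 1 + 2 = 3.
Every consumer has at least one prey at level 2 or below, so none exceeds level 3.

3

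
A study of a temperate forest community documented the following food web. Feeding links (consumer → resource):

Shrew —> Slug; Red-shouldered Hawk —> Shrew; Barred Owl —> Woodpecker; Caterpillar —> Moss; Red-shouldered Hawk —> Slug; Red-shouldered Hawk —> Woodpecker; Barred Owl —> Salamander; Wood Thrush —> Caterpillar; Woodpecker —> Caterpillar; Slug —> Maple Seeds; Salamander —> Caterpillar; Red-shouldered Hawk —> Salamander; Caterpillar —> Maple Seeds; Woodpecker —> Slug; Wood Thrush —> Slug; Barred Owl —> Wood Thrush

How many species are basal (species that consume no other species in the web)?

2

Basal species (no prey listed): Moss, Maple Seeds.
Count: 2.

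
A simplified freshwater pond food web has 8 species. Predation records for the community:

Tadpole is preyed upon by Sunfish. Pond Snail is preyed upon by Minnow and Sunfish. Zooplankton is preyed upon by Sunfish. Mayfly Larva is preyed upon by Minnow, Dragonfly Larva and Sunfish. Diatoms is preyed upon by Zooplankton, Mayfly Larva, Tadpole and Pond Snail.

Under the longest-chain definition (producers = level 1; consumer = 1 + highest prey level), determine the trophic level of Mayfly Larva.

Trophic level 2

Diatoms is a producer → level 1.
Mayfly Larva eats Diatoms → level 2.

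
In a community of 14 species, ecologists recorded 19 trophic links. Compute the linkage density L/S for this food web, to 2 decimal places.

L/S = 1.36

There are L = 19 links among S = 14 species.
L/S = 19/14 = 1.3571 ≈ 1.36.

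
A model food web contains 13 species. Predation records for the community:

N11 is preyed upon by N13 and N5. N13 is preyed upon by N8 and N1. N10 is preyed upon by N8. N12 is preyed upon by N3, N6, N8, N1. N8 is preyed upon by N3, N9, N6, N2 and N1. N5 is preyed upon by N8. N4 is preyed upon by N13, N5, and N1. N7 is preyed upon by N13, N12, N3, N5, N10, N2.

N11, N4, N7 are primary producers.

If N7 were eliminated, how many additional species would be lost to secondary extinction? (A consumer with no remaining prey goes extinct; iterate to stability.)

2

Remove N7.
Round 1: N10 (all prey gone), N12 (all prey gone) → extinct.
No further losses. Total secondary extinctions: 2.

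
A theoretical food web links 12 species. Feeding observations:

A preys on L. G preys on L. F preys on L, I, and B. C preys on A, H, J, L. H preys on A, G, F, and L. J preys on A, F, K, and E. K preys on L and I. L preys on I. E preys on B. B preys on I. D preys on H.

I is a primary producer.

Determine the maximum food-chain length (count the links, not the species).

4 links

One longest chain: I → L → A → H → D.
It has 5 species and 4 links.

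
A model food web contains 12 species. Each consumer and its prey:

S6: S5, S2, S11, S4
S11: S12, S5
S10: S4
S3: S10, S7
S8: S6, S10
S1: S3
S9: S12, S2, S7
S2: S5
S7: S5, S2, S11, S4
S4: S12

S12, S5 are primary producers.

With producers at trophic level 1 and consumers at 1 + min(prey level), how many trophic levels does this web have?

Producers (level 1): S12, S5.
Following each consumer down to its lowest-level prey: S5 → S7 → S3 → S1 (levels 1 through 4).
All prey of S1 (S3 3) are at level 3 or above, so S1 is at level 1 + 3 = 4.
Every consumer has at least one prey at level 3 or below, so none exceeds level 4.

4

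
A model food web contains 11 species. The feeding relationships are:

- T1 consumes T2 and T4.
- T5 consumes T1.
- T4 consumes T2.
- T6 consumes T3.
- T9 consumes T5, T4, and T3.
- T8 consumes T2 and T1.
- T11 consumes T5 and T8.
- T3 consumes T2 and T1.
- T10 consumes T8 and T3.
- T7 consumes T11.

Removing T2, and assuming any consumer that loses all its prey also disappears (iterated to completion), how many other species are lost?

10

Remove T2.
Round 1: T4 (all prey gone) → extinct.
Round 2: T1 (all prey gone) → extinct.
Round 3: T5 (all prey gone), T3 (all prey gone), T8 (all prey gone) → extinct.
Round 4: T11 (all prey gone), T9 (all prey gone), T10 (all prey gone), T6 (all prey gone) → extinct.
Round 5: T7 (all prey gone) → extinct.
No further losses. Total secondary extinctions: 10.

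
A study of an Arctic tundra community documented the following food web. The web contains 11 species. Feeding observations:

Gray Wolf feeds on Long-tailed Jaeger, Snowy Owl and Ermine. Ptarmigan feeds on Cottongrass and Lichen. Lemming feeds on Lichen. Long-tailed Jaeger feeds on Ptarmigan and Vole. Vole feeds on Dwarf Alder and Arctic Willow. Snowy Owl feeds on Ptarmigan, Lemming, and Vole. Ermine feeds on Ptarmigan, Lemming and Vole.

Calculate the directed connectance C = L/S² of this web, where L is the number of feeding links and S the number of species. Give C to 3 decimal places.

The web has S = 11 species and L = 16 feeding links.
C = L / S² = 16 / 121 = 0.1322 ≈ 0.132.

C = 0.132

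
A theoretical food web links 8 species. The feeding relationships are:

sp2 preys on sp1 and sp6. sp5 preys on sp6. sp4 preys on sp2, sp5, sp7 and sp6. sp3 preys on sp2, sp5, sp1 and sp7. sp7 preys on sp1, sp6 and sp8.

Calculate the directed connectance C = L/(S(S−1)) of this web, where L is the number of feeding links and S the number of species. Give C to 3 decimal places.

C = 0.250

The web has S = 8 species and L = 14 feeding links.
C = L / (S(S−1)) = 14 / 56 = 0.2500 ≈ 0.250.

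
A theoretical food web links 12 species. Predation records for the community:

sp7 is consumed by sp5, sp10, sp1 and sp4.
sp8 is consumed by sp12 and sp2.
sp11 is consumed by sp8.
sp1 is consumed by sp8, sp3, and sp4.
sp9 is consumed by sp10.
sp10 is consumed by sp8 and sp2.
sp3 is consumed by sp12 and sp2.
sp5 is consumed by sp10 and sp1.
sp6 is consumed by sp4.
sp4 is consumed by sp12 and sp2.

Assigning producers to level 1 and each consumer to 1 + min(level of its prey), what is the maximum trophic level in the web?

3

Producers (level 1): sp6, sp7, sp9, sp11.
Following each consumer down to its lowest-level prey: sp6 → sp4 → sp12 (levels 1 through 3).
All prey of sp12 (sp4 2, sp8 2, sp3 3) are at level 2 or above, so sp12 is at level 1 + 2 = 3.
Every consumer has at least one prey at level 2 or below, so none exceeds level 3.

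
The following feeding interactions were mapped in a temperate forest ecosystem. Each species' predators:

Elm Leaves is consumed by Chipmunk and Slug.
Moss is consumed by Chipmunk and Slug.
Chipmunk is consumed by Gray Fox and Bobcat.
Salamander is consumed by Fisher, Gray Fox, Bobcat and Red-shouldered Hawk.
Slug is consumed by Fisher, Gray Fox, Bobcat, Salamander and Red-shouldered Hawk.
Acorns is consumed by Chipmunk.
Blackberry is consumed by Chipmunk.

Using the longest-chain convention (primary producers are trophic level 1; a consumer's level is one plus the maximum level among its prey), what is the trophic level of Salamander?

Elm Leaves is a producer → level 1.
Slug eats Elm Leaves (level 1); other prey at levels: Moss 1 → level 2.
Salamander eats Slug → level 3.

Trophic level 3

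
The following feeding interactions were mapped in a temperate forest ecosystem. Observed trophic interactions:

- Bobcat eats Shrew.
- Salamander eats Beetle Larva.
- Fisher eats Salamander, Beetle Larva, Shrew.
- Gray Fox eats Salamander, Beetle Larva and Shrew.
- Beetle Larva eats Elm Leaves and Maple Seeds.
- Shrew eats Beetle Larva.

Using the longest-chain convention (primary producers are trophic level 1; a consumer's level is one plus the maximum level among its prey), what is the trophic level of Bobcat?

Maple Seeds is a producer → level 1.
Beetle Larva eats Maple Seeds (level 1); other prey at levels: Elm Leaves 1 → level 2.
Shrew eats Beetle Larva → level 3.
Bobcat eats Shrew → level 4.

Trophic level 4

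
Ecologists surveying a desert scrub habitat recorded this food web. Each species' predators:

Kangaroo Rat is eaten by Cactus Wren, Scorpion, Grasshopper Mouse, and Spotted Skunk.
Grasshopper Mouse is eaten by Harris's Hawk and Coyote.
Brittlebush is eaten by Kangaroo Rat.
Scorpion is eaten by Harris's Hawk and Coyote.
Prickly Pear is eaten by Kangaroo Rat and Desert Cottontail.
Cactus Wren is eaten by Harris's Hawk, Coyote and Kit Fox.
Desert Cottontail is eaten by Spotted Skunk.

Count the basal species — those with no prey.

Basal species (no prey listed): Prickly Pear, Brittlebush.
Count: 2.

2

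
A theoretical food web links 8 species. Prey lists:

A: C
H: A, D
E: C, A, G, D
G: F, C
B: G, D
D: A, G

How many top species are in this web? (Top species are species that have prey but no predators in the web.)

3

Top species (has prey, but nothing eats it): E, H, B.
Count: 3.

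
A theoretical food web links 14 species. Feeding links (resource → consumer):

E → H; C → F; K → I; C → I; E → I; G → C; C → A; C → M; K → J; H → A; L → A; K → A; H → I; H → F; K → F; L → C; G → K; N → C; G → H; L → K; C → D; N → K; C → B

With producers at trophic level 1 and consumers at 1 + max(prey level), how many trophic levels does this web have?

Producers (level 1): L, G, N, E.
G → H → I gives I level 3.
No species has a prey at level 3, so no species reaches level 4.

3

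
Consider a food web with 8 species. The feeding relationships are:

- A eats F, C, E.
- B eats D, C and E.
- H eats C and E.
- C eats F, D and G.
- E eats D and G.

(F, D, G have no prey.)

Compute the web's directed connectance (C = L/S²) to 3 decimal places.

The web has S = 8 species and L = 13 feeding links.
C = L / S² = 13 / 64 = 0.2031 ≈ 0.203.

C = 0.203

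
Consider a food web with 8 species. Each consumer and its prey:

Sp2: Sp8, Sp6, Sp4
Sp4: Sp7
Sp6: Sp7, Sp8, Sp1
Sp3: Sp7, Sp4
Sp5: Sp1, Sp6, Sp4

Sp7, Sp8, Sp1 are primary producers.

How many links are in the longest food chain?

2 links

One longest chain: Sp7 → Sp4 → Sp3.
It has 3 species and 2 links.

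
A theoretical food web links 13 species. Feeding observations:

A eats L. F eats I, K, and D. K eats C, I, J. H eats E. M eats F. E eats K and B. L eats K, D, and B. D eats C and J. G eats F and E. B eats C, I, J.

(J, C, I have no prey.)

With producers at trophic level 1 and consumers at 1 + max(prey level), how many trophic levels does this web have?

4

Producers (level 1): J, C, I.
J → D → F → M gives M level 4.
No species has a prey at level 4, so no species reaches level 5.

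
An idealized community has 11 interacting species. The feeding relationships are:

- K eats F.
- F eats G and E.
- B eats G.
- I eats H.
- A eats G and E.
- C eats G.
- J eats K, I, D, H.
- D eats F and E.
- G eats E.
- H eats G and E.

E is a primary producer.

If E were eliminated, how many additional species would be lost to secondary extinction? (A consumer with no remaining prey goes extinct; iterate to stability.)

Remove E.
Round 1: G (all prey gone) → extinct.
Round 2: H (all prey gone), F (all prey gone), C (all prey gone), A (all prey gone), B (all prey gone) → extinct.
Round 3: I (all prey gone), K (all prey gone), D (all prey gone) → extinct.
Round 4: J (all prey gone) → extinct.
No further losses. Total secondary extinctions: 10.

10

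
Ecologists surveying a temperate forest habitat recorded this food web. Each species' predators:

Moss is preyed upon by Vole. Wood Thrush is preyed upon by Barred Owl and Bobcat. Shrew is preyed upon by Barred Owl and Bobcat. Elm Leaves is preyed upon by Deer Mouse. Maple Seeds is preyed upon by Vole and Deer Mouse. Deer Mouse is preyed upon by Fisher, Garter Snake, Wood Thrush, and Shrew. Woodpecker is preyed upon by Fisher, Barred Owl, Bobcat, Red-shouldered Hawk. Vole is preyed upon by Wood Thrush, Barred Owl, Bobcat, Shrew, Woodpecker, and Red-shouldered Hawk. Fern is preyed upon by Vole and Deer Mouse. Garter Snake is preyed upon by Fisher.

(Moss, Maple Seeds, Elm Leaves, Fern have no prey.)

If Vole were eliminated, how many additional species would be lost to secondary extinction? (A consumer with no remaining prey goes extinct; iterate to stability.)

2

Remove Vole.
Round 1: Woodpecker (all prey gone) → extinct.
Round 2: Red-shouldered Hawk (all prey gone) → extinct.
No further losses. Total secondary extinctions: 2.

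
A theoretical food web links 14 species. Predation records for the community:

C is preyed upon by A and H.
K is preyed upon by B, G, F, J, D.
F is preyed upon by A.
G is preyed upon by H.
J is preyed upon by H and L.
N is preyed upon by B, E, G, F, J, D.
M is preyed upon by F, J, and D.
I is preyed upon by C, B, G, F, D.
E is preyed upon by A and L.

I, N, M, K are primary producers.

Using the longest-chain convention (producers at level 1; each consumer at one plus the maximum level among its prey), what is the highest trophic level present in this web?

3

Producers (level 1): I, N, M, K.
N → J → L gives L level 3.
No species has a prey at level 3, so no species reaches level 4.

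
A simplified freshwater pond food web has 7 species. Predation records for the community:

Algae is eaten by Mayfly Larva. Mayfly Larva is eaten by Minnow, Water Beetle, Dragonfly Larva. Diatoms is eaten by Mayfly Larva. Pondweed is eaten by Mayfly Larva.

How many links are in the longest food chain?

One longest chain: Diatoms → Mayfly Larva → Minnow.
It has 3 species and 2 links.

2 links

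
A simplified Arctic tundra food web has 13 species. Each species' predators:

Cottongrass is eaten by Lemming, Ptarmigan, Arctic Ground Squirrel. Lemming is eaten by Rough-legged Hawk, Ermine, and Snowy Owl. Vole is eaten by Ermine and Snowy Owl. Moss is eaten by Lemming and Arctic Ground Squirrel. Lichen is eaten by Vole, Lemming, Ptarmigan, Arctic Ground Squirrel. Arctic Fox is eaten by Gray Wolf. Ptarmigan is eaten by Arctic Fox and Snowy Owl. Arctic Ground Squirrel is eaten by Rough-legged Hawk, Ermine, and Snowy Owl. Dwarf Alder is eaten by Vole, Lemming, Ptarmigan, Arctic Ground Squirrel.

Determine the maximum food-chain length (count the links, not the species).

One longest chain: Cottongrass → Ptarmigan → Arctic Fox → Gray Wolf.
It has 4 species and 3 links.

3 links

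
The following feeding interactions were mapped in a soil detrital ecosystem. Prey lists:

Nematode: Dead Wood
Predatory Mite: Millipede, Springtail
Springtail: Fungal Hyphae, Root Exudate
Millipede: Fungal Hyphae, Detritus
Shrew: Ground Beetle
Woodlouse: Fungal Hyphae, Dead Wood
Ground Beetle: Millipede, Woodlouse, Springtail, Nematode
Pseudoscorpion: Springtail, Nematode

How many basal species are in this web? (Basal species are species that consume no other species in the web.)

4

Basal species (no prey listed): Fungal Hyphae, Root Exudate, Dead Wood, Detritus.
Count: 4.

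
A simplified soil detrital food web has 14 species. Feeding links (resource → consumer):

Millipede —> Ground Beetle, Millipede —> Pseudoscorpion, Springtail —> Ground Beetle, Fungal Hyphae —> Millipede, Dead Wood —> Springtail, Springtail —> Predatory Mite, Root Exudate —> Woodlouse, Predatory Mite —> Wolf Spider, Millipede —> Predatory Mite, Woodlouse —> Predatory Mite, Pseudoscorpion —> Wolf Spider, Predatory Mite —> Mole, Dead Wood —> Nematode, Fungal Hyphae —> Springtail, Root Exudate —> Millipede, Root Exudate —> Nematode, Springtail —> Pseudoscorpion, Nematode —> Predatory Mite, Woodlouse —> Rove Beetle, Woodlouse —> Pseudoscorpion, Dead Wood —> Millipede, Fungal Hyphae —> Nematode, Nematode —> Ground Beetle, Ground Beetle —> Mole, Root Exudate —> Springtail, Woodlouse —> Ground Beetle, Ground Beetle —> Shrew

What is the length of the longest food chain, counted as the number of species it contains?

One longest chain: Root Exudate → Millipede → Predatory Mite → Wolf Spider.
It has 4 species and 3 links.

4 species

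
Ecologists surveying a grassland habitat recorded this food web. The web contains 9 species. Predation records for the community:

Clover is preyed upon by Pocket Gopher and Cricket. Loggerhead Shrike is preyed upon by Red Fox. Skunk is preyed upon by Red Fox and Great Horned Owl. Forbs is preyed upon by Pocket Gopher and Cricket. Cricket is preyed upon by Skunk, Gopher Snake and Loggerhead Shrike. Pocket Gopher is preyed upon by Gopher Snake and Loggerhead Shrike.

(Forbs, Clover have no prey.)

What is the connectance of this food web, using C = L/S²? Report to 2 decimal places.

The web has S = 9 species and L = 12 feeding links.
C = L / S² = 12 / 81 = 0.1481 ≈ 0.15.

C = 0.15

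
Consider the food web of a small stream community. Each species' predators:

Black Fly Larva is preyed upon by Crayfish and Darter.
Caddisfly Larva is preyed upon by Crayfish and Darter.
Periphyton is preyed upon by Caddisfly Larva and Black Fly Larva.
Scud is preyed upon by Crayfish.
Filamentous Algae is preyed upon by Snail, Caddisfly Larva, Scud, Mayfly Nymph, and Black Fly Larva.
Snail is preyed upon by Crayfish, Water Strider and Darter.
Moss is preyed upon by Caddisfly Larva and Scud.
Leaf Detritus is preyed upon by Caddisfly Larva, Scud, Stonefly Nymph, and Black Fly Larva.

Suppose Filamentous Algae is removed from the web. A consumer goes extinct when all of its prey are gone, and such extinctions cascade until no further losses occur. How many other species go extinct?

Remove Filamentous Algae.
Round 1: Snail (all prey gone), Mayfly Nymph (all prey gone) → extinct.
Round 2: Water Strider (all prey gone) → extinct.
No further losses. Total secondary extinctions: 3.

3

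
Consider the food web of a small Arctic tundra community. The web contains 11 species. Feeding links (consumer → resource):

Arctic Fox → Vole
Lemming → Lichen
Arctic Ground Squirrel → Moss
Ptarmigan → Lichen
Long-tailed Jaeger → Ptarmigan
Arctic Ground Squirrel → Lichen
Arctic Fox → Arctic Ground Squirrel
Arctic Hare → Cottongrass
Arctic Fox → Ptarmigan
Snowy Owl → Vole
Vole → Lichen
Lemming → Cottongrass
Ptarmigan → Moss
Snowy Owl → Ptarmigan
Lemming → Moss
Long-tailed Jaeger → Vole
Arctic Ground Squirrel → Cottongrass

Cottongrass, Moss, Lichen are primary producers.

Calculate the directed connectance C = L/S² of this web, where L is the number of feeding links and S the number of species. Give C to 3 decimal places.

C = 0.140

The web has S = 11 species and L = 17 feeding links.
C = L / S² = 17 / 121 = 0.1405 ≈ 0.140.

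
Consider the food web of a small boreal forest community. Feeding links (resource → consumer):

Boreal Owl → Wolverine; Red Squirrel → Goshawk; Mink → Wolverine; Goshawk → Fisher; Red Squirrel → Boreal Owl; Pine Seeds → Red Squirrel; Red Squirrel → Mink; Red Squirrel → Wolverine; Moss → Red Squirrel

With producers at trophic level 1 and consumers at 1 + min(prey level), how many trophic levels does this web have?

Producers (level 1): Moss, Pine Seeds.
Following each consumer down to its lowest-level prey: Moss → Red Squirrel → Goshawk → Fisher (levels 1 through 4).
All prey of Fisher (Goshawk 3) are at level 3 or above, so Fisher is at level 1 + 3 = 4.
Every consumer has at least one prey at level 3 or below, so none exceeds level 4.

4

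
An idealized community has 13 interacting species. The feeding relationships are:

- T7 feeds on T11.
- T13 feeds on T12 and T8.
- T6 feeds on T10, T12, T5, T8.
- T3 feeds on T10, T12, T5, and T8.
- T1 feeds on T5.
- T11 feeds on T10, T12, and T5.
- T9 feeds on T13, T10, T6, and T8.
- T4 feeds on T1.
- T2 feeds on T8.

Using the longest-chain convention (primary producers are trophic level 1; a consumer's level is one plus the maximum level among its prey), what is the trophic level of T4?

Trophic level 3

T5 is a producer → level 1.
T1 eats T5 → level 2.
T4 eats T1 → level 3.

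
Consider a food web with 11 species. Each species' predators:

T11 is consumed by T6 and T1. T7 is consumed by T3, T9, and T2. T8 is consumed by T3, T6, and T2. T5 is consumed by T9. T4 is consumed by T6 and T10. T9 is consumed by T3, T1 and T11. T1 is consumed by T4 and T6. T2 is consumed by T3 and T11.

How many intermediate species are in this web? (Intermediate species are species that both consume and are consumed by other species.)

Intermediate species (has both prey and predators): T9, T2, T11, T1, T4.
Count: 5.

5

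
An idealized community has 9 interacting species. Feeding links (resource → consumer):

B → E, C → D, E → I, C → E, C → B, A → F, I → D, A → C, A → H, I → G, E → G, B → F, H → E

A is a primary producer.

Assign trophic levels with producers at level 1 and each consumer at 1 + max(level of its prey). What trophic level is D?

A is a producer → level 1.
C eats A → level 2.
B eats C → level 3.
E eats B (level 3); other prey at levels: C 2, H 2 → level 4.
I eats E → level 5.
D eats I (level 5); other prey at levels: C 2 → level 6.

Trophic level 6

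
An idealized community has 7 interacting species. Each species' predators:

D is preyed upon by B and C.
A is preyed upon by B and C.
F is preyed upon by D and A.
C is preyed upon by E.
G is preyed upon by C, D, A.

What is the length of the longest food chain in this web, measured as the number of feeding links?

One longest chain: F → A → C → E.
It has 4 species and 3 links.

3 links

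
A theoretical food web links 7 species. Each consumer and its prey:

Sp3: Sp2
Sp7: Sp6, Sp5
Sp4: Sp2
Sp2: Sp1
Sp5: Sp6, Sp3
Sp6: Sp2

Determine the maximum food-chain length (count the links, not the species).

4 links

One longest chain: Sp1 → Sp2 → Sp6 → Sp5 → Sp7.
It has 5 species and 4 links.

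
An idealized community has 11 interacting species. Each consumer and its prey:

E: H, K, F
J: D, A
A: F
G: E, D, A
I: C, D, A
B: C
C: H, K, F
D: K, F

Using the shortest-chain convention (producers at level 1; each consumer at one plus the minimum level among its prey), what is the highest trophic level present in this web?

3

Producers (level 1): H, K, F.
Following each consumer down to its lowest-level prey: H → E → G (levels 1 through 3).
All prey of G (E 2, D 2, A 2) are at level 2 or above, so G is at level 1 + 2 = 3.
Every consumer has at least one prey at level 2 or below, so none exceeds level 3.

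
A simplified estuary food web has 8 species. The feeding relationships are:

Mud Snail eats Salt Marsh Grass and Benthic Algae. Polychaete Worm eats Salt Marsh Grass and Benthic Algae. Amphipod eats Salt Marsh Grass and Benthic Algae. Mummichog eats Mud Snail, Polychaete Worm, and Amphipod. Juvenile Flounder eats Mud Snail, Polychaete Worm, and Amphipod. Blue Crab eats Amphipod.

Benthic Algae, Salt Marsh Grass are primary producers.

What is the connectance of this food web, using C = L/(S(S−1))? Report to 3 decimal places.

The web has S = 8 species and L = 13 feeding links.
C = L / (S(S−1)) = 13 / 56 = 0.2321 ≈ 0.232.

C = 0.232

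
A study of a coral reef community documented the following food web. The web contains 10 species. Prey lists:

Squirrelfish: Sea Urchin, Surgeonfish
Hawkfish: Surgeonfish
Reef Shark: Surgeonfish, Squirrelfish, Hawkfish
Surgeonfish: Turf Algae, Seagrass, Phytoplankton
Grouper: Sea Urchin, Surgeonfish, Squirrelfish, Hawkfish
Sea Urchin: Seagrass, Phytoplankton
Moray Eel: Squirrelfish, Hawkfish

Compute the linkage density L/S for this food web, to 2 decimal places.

There are L = 17 links among S = 10 species.
L/S = 17/10 = 1.7000 ≈ 1.70.

L/S = 1.70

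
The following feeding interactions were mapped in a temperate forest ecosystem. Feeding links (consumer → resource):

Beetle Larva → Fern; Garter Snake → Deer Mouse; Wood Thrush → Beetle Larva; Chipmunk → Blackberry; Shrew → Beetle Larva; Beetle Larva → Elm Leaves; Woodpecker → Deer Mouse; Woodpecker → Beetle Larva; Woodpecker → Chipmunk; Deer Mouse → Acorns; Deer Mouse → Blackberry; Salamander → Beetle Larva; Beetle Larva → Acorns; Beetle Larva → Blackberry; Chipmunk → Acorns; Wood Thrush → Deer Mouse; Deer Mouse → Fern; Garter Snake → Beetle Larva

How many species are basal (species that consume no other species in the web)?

4

Basal species (no prey listed): Elm Leaves, Blackberry, Fern, Acorns.
Count: 4.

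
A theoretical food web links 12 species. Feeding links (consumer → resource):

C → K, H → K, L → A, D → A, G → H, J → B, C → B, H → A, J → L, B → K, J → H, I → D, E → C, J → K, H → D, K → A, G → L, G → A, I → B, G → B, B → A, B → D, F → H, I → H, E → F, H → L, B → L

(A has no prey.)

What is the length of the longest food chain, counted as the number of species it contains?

One longest chain: A → D → B → C → E.
It has 5 species and 4 links.

5 species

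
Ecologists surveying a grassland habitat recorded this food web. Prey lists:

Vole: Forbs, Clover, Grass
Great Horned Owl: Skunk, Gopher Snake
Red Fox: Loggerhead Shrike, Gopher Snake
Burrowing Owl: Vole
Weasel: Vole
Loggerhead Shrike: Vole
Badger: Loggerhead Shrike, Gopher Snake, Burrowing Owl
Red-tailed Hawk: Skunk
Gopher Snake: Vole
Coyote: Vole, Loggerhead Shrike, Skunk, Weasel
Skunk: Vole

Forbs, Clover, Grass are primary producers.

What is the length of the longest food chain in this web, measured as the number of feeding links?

One longest chain: Forbs → Vole → Skunk → Great Horned Owl.
It has 4 species and 3 links.

3 links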